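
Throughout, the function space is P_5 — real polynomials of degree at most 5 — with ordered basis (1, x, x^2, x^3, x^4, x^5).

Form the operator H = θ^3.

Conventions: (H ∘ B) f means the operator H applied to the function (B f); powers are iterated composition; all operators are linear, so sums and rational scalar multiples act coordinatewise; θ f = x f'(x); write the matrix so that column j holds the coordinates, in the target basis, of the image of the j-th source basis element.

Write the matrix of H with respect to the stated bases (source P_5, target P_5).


the matrix is [[0, 0, 0, 0, 0, 0]; [0, 1, 0, 0, 0, 0]; [0, 0, 8, 0, 0, 0]; [0, 0, 0, 27, 0, 0]; [0, 0, 0, 0, 64, 0]; [0, 0, 0, 0, 0, 125]] (rows listed top to bottom)

image of 1: 0
image of x: x
image of x^2: 8x^2
image of x^3: 27x^3
image of x^4: 64x^4
image of x^5: 125x^5
each image's coordinates form column j of the matrix


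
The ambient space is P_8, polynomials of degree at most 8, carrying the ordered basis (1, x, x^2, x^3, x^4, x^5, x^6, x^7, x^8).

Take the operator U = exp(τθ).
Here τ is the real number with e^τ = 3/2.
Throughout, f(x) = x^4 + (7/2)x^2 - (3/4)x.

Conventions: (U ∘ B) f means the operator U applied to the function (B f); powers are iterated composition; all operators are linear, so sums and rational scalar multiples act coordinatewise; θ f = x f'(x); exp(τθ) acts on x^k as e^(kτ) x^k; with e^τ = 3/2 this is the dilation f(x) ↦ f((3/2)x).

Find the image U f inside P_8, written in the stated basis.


the result is g(x) = (81/16)x^4 + (63/8)x^2 - (9/8)x

exp(τθ) x^k = e^(kτ) x^k; with e^τ = 3/2 this sends x^k to (3/2)^k x^k
x ↦ 3/2 x
x^2 ↦ 9/4 x^2
x^4 ↦ 81/16 x^4
applying this coordinatewise to f: exp(τθ) f = (81/16)x^4 + (63/8)x^2 - (9/8)x


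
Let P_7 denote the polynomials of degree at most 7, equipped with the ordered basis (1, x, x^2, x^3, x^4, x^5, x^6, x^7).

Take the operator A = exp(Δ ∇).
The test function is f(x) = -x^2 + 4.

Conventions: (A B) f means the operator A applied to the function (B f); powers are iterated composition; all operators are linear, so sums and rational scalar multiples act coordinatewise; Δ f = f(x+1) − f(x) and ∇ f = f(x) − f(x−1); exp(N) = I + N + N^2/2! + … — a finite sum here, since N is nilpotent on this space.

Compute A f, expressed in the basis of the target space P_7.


order-1 term: -2
the series for exp(Δ ∇) f terminates at order 1
exp(Δ ∇) f = -x^2 + 2

g(x) = -x^2 + 2


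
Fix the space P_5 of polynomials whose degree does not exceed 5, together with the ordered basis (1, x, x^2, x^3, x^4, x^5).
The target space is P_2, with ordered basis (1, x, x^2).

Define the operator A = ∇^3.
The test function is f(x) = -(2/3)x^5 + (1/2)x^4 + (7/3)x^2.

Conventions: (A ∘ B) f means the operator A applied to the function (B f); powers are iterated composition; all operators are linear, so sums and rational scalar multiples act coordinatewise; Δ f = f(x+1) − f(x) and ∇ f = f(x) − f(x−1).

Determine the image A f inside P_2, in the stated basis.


∇ f = -(10/3)x^4 + (26/3)x^3 - (29/3)x^2 + 10x - 7/2
∇ ∇ f = -(40/3)x^3 + 46x^2 - (176/3)x + 95/3
∇ ∇ ∇ f = -40x^2 + 132x - 118

g(x) = -40x^2 + 132x - 118


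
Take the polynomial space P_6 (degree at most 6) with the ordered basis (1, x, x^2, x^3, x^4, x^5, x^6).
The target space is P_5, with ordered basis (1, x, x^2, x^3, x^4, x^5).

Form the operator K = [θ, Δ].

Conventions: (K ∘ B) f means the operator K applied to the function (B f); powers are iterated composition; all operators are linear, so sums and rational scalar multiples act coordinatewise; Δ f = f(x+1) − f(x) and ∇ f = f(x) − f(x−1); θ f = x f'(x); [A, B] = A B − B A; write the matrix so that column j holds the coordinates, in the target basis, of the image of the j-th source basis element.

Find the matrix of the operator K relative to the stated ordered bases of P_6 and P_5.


image of 1: 0
image of x: -1
image of x^2: -2x - 2
image of x^3: -3x^2 - 6x - 3
image of x^4: -4x^3 - 12x^2 - 12x - 4
image of x^5: -5x^4 - 20x^3 - 30x^2 - 20x - 5
image of x^6: -6x^5 - 30x^4 - 60x^3 - 60x^2 - 30x - 6
each image's coordinates form column j of the matrix

the matrix is [[0, -1, -2, -3, -4, -5, -6]; [0, 0, -2, -6, -12, -20, -30]; [0, 0, 0, -3, -12, -30, -60]; [0, 0, 0, 0, -4, -20, -60]; [0, 0, 0, 0, 0, -5, -30]; [0, 0, 0, 0, 0, 0, -6]] (rows listed top to bottom)


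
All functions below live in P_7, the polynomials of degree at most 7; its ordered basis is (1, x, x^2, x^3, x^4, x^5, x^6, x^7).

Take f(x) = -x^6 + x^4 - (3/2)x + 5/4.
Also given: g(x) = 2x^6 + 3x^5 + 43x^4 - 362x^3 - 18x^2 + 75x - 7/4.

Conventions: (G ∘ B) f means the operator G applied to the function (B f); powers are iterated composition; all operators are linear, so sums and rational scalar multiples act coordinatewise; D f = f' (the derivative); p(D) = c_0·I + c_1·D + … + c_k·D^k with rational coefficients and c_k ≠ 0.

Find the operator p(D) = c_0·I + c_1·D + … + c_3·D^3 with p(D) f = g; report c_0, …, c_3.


D^0 f = -x^6 + x^4 - (3/2)x + 5/4
D^1 f = -6x^5 + 4x^3 - 3/2
D^2 f = -30x^4 + 12x^2
D^3 f = -120x^3 + 24x
matching coefficients of g against c_0 f + c_1 Df + … from the top degree down determines the c_i
solution: c_0 = -2, c_1 = -1/2, c_2 = -3/2, c_3 = 3

p(D) = -2·I − (1/2)·D − (3/2)·D^2 + 3·D^3, i.e. c_0 = -2, c_1 = -1/2, c_2 = -3/2, c_3 = 3


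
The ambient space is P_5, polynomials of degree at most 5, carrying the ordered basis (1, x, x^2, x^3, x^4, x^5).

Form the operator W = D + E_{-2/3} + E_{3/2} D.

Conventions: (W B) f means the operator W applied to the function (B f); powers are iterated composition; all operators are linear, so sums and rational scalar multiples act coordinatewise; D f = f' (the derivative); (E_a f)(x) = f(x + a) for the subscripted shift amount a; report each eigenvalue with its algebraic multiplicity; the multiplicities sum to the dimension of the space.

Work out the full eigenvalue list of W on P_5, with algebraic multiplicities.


image of 1: 1
image of x: x + 4/3
image of x^2: x^2 + (8/3)x + 31/9
image of x^3: x^3 + 4x^2 + (31/3)x + 697/108
image of x^4: x^4 + (16/3)x^3 + (62/3)x^2 + (697/27)x + 2219/162
image of x^5: x^5 + (20/3)x^4 + (310/9)x^3 + (3485/54)x^2 + (11095/162)x + 97903/3888
the matrix is upper triangular; its diagonal is (1, 1, 1, 1, 1, 1)
for a triangular matrix the eigenvalues are the diagonal entries, with algebraic multiplicity their repetition count

λ = 1 (multiplicity 6)


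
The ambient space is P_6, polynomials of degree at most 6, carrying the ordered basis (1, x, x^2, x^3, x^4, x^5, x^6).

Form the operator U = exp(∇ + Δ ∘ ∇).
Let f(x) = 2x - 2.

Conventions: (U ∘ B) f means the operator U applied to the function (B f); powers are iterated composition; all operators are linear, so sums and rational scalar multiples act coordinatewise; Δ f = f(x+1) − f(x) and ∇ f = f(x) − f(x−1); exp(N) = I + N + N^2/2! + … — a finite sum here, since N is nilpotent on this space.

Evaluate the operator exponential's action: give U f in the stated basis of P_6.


order-1 term: 2
the series for exp(∇ + Δ ∘ ∇) f terminates at order 1
exp(∇ + Δ ∘ ∇) f = 2x

the result is g(x) = 2x


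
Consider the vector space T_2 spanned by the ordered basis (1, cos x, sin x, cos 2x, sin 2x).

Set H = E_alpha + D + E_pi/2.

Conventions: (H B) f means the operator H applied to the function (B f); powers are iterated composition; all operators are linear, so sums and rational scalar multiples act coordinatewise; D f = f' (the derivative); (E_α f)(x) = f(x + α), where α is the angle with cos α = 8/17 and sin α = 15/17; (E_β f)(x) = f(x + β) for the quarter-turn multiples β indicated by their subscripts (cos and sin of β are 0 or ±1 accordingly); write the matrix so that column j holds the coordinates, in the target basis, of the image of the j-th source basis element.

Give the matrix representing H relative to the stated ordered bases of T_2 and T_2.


the matrix is [[2, 0, 0, 0, 0]; [0, 8/17, 49/17, 0, 0]; [0, -49/17, 8/17, 0, 0]; [0, 0, 0, -450/289, 818/289]; [0, 0, 0, -818/289, -450/289]] (rows listed top to bottom)

image of 1: 2
image of cos x: (8/17)cos x - (49/17)sin x
image of sin x: (49/17)cos x + (8/17)sin x
image of cos 2x: -(450/289)cos 2x - (818/289)sin 2x
image of sin 2x: (818/289)cos 2x - (450/289)sin 2x
each image's coordinates form column j of the matrix


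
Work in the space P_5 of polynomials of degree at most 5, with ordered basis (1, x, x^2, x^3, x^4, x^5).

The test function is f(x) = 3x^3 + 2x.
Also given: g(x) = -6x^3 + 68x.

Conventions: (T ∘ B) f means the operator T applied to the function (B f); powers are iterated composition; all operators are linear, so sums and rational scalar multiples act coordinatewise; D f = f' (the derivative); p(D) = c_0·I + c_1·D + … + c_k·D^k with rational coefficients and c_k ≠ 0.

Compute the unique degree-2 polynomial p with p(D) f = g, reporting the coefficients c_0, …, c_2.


c_0 = -2, c_1 = 0, c_2 = 4

D^0 f = 3x^3 + 2x
D^1 f = 9x^2 + 2
D^2 f = 18x
matching coefficients of g against c_0 f + c_1 Df + … from the top degree down determines the c_i
solution: c_0 = -2, c_1 = 0, c_2 = 4


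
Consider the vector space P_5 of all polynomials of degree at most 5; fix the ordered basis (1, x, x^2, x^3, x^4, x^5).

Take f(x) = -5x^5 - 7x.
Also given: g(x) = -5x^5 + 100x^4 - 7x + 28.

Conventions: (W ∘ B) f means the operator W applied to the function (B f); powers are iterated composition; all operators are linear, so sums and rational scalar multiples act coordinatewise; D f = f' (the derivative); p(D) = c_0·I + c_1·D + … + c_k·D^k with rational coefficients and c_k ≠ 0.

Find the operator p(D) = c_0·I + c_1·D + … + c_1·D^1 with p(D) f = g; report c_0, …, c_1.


p(D) = I − 4·D, i.e. c_0 = 1, c_1 = -4

D^0 f = -5x^5 - 7x
D^1 f = -25x^4 - 7
matching coefficients of g against c_0 f + c_1 Df + … from the top degree down determines the c_i
solution: c_0 = 1, c_1 = -4


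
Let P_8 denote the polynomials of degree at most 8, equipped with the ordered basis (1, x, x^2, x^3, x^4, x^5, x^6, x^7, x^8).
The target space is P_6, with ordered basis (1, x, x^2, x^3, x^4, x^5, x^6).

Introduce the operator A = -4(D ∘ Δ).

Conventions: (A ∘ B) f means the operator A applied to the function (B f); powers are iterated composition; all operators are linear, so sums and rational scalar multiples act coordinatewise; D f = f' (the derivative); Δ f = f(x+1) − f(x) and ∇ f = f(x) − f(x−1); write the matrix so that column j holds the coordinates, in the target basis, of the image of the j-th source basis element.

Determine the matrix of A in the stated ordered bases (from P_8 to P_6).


image of 1: 0
image of x: 0
image of x^2: -8
image of x^3: -24x - 12
image of x^4: -48x^2 - 48x - 16
image of x^5: -80x^3 - 120x^2 - 80x - 20
image of x^6: -120x^4 - 240x^3 - 240x^2 - 120x - 24
image of x^7: -168x^5 - 420x^4 - 560x^3 - 420x^2 - 168x - 28
image of x^8: -224x^6 - 672x^5 - 1120x^4 - 1120x^3 - 672x^2 - 224x - 32
each image's coordinates form column j of the matrix

the matrix is [[0, 0, -8, -12, -16, -20, -24, -28, -32]; [0, 0, 0, -24, -48, -80, -120, -168, -224]; [0, 0, 0, 0, -48, -120, -240, -420, -672]; [0, 0, 0, 0, 0, -80, -240, -560, -1120]; [0, 0, 0, 0, 0, 0, -120, -420, -1120]; [0, 0, 0, 0, 0, 0, 0, -168, -672]; [0, 0, 0, 0, 0, 0, 0, 0, -224]] (rows listed top to bottom)


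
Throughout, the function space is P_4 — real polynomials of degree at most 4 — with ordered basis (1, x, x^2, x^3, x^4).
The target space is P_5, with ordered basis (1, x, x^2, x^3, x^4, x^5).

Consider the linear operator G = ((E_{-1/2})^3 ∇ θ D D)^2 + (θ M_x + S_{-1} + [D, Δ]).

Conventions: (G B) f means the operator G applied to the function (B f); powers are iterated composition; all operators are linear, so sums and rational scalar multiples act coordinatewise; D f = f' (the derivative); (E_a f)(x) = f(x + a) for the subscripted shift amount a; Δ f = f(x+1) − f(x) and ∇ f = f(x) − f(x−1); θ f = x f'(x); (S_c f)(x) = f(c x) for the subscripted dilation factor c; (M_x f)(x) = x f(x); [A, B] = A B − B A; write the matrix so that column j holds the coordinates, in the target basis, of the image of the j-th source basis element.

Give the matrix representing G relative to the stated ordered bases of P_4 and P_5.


the matrix is [[1, 0, 0, 0, 0]; [1, -1, 0, 0, 0]; [0, 2, 1, 0, 0]; [0, 0, 3, -1, 0]; [0, 0, 0, 4, 1]; [0, 0, 0, 0, 5]] (rows listed top to bottom)

image of 1: x + 1
image of x: 2x^2 - x
image of x^2: 3x^3 + x^2
image of x^3: 4x^4 - x^3
image of x^4: 5x^5 + x^4
each image's coordinates form column j of the matrix


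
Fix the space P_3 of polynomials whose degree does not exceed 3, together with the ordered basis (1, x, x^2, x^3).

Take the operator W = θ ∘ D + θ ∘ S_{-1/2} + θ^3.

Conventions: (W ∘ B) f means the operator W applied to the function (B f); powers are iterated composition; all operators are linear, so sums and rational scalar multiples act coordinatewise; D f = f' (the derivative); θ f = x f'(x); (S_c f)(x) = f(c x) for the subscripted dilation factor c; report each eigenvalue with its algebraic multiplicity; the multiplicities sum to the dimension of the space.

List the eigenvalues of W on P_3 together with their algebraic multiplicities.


image of 1: 0
image of x: (1/2)x
image of x^2: (17/2)x^2 + 2x
image of x^3: (213/8)x^3 + 6x^2
the matrix is upper triangular; its diagonal is (0, 1/2, 17/2, 213/8)
for a triangular matrix the eigenvalues are the diagonal entries, with algebraic multiplicity their repetition count

λ = 0 (multiplicity 1), λ = 1/2 (multiplicity 1), λ = 17/2 (multiplicity 1), λ = 213/8 (multiplicity 1)


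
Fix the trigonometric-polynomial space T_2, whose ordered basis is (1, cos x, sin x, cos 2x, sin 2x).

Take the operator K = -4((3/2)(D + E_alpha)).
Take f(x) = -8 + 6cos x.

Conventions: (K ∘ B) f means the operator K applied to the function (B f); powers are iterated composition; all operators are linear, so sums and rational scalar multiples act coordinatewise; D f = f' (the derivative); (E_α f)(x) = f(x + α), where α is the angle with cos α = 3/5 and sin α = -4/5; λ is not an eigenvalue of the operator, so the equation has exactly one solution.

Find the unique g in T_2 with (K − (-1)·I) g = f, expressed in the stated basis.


write g with unknown coordinates in the stated basis and equate coefficients in (K − (-1)·I) g = f
solving from the highest basis element down gives g = 8/5 - (78/41)cos x - (36/41)sin x
check: K g = -48/5 + (324/41)cos x + (36/41)sin x
so K g − (-1)·g = -8 + 6cos x = f ✓

the image equals g(x) = 8/5 - (78/41)cos x - (36/41)sin x


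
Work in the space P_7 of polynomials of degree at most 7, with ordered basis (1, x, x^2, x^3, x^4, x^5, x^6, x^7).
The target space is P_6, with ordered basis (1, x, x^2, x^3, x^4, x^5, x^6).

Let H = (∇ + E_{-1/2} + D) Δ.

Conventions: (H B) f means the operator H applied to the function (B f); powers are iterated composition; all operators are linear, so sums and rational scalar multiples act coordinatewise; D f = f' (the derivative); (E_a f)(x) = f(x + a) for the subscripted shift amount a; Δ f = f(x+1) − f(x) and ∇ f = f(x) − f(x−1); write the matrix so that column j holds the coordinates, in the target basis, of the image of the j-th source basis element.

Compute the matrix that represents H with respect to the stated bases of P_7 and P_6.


the matrix is [[0, 1, 4, 13/4, 6, 81/16, 8, 449/64]; [0, 0, 2, 12, 13, 30, 243/8, 56]; [0, 0, 0, 3, 24, 65/2, 90, 1701/16]; [0, 0, 0, 0, 4, 40, 65, 210]; [0, 0, 0, 0, 0, 5, 60, 455/4]; [0, 0, 0, 0, 0, 0, 6, 84]; [0, 0, 0, 0, 0, 0, 0, 7]] (rows listed top to bottom)

image of 1: 0
image of x: 1
image of x^2: 2x + 4
image of x^3: 3x^2 + 12x + 13/4
image of x^4: 4x^3 + 24x^2 + 13x + 6
image of x^5: 5x^4 + 40x^3 + (65/2)x^2 + 30x + 81/16
image of x^6: 6x^5 + 60x^4 + 65x^3 + 90x^2 + (243/8)x + 8
image of x^7: 7x^6 + 84x^5 + (455/4)x^4 + 210x^3 + (1701/16)x^2 + 56x + 449/64
each image's coordinates form column j of the matrix


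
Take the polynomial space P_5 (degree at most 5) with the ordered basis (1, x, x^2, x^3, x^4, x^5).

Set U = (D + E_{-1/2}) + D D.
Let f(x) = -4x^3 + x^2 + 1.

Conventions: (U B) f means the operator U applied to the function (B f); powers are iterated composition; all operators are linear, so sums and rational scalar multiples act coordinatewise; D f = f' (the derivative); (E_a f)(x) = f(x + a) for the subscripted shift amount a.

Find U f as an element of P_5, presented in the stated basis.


D f = -12x^2 + 2x
E_{-1/2} f = -4x^3 + 7x^2 - 4x + 7/4
(D + E_{-1/2}) f = -4x^3 - 5x^2 - 2x + 7/4
D f = -12x^2 + 2x
D D f = -24x + 2
((D + E_{-1/2}) + D D) f = -4x^3 - 5x^2 - 26x + 15/4

the image equals g(x) = -4x^3 - 5x^2 - 26x + 15/4


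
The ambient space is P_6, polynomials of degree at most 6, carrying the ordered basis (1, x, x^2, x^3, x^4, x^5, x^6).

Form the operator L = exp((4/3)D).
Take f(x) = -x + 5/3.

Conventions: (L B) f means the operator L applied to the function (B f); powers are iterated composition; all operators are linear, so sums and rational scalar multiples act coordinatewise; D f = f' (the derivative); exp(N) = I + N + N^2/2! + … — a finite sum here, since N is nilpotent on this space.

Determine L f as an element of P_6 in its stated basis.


order-1 term: -4/3
the series for exp((4/3)D) f terminates at order 1
exp((4/3)D) f = -x + 1/3

g(x) = -x + 1/3


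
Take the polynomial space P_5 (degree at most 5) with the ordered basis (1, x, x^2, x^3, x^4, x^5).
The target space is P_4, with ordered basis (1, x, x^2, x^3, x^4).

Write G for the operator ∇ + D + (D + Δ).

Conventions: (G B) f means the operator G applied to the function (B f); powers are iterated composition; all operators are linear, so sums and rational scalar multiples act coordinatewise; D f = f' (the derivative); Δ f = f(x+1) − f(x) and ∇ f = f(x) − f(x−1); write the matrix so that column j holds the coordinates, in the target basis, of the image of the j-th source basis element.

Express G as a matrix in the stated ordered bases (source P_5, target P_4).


the matrix is [[0, 4, 0, 2, 0, 2]; [0, 0, 8, 0, 8, 0]; [0, 0, 0, 12, 0, 20]; [0, 0, 0, 0, 16, 0]; [0, 0, 0, 0, 0, 20]] (rows listed top to bottom)

image of 1: 0
image of x: 4
image of x^2: 8x
image of x^3: 12x^2 + 2
image of x^4: 16x^3 + 8x
image of x^5: 20x^4 + 20x^2 + 2
each image's coordinates form column j of the matrix


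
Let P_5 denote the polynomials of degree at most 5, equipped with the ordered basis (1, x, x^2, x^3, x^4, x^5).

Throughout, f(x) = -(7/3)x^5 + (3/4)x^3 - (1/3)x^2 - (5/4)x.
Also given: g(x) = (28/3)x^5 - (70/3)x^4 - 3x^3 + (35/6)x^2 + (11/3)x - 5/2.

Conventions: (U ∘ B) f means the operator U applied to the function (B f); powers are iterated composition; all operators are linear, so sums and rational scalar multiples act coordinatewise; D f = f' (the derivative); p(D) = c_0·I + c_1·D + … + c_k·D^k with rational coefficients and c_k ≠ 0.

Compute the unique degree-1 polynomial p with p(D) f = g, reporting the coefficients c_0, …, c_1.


D^0 f = -(7/3)x^5 + (3/4)x^3 - (1/3)x^2 - (5/4)x
D^1 f = -(35/3)x^4 + (9/4)x^2 - (2/3)x - 5/4
matching coefficients of g against c_0 f + c_1 Df + … from the top degree down determines the c_i
solution: c_0 = -4, c_1 = 2

p(D) = -4·I + 2·D, i.e. c_0 = -4, c_1 = 2


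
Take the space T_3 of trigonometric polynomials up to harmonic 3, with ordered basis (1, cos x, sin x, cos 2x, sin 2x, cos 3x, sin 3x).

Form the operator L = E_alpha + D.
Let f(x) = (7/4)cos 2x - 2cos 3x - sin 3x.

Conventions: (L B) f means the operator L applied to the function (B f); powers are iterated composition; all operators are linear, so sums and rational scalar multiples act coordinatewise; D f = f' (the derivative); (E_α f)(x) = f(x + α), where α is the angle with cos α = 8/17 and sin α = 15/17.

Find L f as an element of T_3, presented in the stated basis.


E_alpha f = -(1127/1156)cos 2x - (420/289)sin 2x + (10271/4913)cos 3x + (3898/4913)sin 3x
D f = -(7/2)sin 2x - 3cos 3x + 6sin 3x
(E_alpha + D) f = -(1127/1156)cos 2x - (2863/578)sin 2x - (4468/4913)cos 3x + (33376/4913)sin 3x

g(x) = -(1127/1156)cos 2x - (2863/578)sin 2x - (4468/4913)cos 3x + (33376/4913)sin 3x


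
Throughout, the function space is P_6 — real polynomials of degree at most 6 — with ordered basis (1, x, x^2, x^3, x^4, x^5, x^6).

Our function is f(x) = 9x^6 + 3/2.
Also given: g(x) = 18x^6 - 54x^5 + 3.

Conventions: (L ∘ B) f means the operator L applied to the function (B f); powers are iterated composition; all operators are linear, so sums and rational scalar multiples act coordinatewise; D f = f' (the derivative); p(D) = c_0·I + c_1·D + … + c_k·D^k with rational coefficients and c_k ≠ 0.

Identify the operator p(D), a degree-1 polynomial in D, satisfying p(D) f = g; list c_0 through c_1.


D^0 f = 9x^6 + 3/2
D^1 f = 54x^5
matching coefficients of g against c_0 f + c_1 Df + … from the top degree down determines the c_i
solution: c_0 = 2, c_1 = -1

c_0 = 2, c_1 = -1


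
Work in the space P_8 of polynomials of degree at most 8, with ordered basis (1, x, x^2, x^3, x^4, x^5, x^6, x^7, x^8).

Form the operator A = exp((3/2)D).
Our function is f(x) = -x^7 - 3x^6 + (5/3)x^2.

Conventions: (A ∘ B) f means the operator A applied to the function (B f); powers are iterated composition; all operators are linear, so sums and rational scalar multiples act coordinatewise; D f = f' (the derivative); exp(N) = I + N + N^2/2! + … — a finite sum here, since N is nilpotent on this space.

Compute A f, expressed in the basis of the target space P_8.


the image equals g(x) = -x^7 - (27/2)x^6 - (297/4)x^5 - (1755/8)x^4 - (6075/16)x^3 - (37019/96)x^2 - (13531/64)x - 6081/128

order-1 term: -(21/2)x^6 - 27x^5 + 5x
order-2 term: -(189/4)x^5 - (405/4)x^4 + 15/4
order-3 term: -(945/8)x^4 - (405/2)x^3
order-4 term: -(2835/16)x^3 - (3645/16)x^2
order-5 term: -(5103/32)x^2 - (2187/16)x
order-6 term: -(5103/64)x - 2187/64
order-7 term: -2187/128
the series for exp((3/2)D) f terminates at order 7
exp((3/2)D) f = -x^7 - (27/2)x^6 - (297/4)x^5 - (1755/8)x^4 - (6075/16)x^3 - (37019/96)x^2 - (13531/64)x - 6081/128


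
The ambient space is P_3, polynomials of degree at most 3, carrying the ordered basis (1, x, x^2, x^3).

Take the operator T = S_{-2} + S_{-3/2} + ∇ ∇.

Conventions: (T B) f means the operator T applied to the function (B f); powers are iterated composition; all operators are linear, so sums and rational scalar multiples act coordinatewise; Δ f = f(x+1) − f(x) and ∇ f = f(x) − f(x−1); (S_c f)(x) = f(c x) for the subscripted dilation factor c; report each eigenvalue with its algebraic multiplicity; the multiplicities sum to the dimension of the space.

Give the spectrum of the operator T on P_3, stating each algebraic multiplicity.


image of 1: 2
image of x: -(7/2)x
image of x^2: (25/4)x^2 + 2
image of x^3: -(91/8)x^3 + 6x - 6
the matrix is upper triangular; its diagonal is (2, -7/2, 25/4, -91/8)
for a triangular matrix the eigenvalues are the diagonal entries, with algebraic multiplicity their repetition count

λ = -91/8 (multiplicity 1), λ = -7/2 (multiplicity 1), λ = 2 (multiplicity 1), λ = 25/4 (multiplicity 1)


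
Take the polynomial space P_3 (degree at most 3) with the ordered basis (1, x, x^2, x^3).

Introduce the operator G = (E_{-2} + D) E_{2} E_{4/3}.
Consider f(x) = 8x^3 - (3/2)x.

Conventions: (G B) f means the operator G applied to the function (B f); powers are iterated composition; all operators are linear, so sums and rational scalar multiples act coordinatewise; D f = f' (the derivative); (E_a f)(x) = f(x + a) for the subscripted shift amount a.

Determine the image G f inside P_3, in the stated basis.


E_{4/3} f = 8x^3 + 32x^2 + (247/6)x + 458/27
E_{2} E_{4/3} f = 8x^3 + 80x^2 + (1591/6)x + 7865/27
E_{-2} E_{2} E_{4/3} f = 8x^3 + 32x^2 + (247/6)x + 458/27
D E_{2} E_{4/3} f = 24x^2 + 160x + 1591/6
(E_{-2} + D) E_{2} E_{4/3} f = 8x^3 + 56x^2 + (1207/6)x + 15235/54

the image equals g(x) = 8x^3 + 56x^2 + (1207/6)x + 15235/54


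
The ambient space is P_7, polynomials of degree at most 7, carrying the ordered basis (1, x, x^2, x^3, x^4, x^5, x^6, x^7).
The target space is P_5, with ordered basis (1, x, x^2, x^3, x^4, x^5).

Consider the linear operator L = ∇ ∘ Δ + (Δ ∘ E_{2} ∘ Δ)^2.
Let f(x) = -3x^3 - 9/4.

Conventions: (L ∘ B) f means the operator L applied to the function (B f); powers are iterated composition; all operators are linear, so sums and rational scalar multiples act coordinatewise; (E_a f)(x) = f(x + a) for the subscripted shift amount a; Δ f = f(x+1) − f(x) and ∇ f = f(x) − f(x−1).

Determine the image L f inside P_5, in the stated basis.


Δ f = -9x^2 - 9x - 3
∇ Δ f = -18x
Δ f = -9x^2 - 9x - 3
E_{2} Δ f = -9x^2 - 45x - 57
Δ E_{2} Δ f = -18x - 54
Δ (Δ ∘ E_{2} ∘ Δ) f = -18
E_{2} Δ (Δ ∘ E_{2} ∘ Δ) f = -18
Δ E_{2} Δ (Δ ∘ E_{2} ∘ Δ) f = 0
(∇ ∘ Δ + (Δ ∘ E_{2} ∘ Δ)^2) f = -18x

the image equals g(x) = -18x


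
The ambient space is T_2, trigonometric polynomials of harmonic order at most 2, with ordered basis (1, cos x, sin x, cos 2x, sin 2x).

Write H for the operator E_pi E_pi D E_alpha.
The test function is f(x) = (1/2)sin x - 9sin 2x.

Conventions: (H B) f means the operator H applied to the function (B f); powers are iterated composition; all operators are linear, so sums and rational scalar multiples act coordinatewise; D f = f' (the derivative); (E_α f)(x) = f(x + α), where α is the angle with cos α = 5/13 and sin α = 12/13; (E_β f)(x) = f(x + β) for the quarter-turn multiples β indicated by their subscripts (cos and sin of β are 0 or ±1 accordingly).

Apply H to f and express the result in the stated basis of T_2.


E_alpha f = (6/13)cos x + (5/26)sin x - (1080/169)cos 2x + (1071/169)sin 2x
D E_alpha f = (5/26)cos x - (6/13)sin x + (2142/169)cos 2x + (2160/169)sin 2x
E_pi D E_alpha f = -(5/26)cos x + (6/13)sin x + (2142/169)cos 2x + (2160/169)sin 2x
E_pi E_pi D E_alpha f = (5/26)cos x - (6/13)sin x + (2142/169)cos 2x + (2160/169)sin 2x

g(x) = (5/26)cos x - (6/13)sin x + (2142/169)cos 2x + (2160/169)sin 2x


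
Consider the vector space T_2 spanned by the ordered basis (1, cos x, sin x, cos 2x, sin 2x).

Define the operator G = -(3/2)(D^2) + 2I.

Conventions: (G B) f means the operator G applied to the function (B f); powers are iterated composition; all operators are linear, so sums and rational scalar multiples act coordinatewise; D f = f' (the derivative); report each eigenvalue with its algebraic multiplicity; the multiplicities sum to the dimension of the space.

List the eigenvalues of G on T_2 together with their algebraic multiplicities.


image of 1: 2
image of cos x: (7/2)cos x
image of sin x: (7/2)sin x
image of cos 2x: 8cos 2x
image of sin 2x: 8sin 2x
the matrix is diagonal; its diagonal is (2, 7/2, 7/2, 8, 8)
for a triangular matrix the eigenvalues are the diagonal entries, with algebraic multiplicity their repetition count

λ = 2 (multiplicity 1), λ = 7/2 (multiplicity 2), λ = 8 (multiplicity 2)


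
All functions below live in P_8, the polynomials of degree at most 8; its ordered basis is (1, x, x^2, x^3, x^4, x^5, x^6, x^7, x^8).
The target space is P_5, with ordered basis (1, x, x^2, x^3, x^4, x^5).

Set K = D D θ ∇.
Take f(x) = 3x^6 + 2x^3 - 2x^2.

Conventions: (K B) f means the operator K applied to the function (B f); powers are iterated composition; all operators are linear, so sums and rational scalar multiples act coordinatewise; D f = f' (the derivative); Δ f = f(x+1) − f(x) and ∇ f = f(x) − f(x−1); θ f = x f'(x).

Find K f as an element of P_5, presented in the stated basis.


∇ f = 18x^5 - 45x^4 + 60x^3 - 39x^2 + 8x + 1
θ ∇ f = 90x^5 - 180x^4 + 180x^3 - 78x^2 + 8x
D θ ∇ f = 450x^4 - 720x^3 + 540x^2 - 156x + 8
D D θ ∇ f = 1800x^3 - 2160x^2 + 1080x - 156

g(x) = 1800x^3 - 2160x^2 + 1080x - 156


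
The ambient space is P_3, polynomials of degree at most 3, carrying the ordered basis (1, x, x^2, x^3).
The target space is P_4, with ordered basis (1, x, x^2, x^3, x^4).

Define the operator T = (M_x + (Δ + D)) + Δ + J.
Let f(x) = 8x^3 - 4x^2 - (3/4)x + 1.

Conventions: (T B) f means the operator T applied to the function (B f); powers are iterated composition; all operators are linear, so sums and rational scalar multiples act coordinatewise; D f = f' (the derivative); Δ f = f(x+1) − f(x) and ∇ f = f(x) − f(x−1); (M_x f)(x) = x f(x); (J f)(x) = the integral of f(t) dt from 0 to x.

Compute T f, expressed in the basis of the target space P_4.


M_x f = 8x^4 - 4x^3 - (3/4)x^2 + x
Δ f = 24x^2 + 16x + 13/4
D f = 24x^2 - 8x - 3/4
(Δ + D) f = 48x^2 + 8x + 5/2
(M_x + (Δ + D)) f = 8x^4 - 4x^3 + (189/4)x^2 + 9x + 5/2
Δ f = 24x^2 + 16x + 13/4
J f = 2x^4 - (4/3)x^3 - (3/8)x^2 + x
((M_x + (Δ + D)) + Δ + J) f = 10x^4 - (16/3)x^3 + (567/8)x^2 + 26x + 23/4

the result is g(x) = 10x^4 - (16/3)x^3 + (567/8)x^2 + 26x + 23/4


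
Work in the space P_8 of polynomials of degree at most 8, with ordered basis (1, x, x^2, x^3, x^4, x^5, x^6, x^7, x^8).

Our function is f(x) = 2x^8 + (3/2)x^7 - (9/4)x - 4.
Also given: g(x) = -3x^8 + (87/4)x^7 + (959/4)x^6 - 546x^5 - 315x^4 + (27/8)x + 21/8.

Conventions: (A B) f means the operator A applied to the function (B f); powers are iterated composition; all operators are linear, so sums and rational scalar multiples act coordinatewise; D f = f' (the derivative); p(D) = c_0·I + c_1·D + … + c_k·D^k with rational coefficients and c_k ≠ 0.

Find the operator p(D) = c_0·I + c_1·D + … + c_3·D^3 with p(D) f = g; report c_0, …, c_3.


D^0 f = 2x^8 + (3/2)x^7 - (9/4)x - 4
D^1 f = 16x^7 + (21/2)x^6 - 9/4
D^2 f = 112x^6 + 63x^5
D^3 f = 672x^5 + 315x^4
matching coefficients of g against c_0 f + c_1 Df + … from the top degree down determines the c_i
solution: c_0 = -3/2, c_1 = 3/2, c_2 = 2, c_3 = -1

c_0 = -3/2, c_1 = 3/2, c_2 = 2, c_3 = -1


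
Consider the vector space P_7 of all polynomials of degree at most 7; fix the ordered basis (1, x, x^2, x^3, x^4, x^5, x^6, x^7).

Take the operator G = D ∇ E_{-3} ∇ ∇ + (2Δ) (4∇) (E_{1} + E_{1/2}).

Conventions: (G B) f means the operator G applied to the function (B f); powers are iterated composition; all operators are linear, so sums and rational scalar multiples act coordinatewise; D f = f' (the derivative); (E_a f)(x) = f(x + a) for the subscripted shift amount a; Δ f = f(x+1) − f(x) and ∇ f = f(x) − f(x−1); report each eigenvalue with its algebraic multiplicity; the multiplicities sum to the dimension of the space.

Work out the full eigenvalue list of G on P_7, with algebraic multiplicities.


λ = 0 (multiplicity 8)

image of 1: 0
image of x: 0
image of x^2: 32
image of x^3: 96x + 72
image of x^4: 192x^2 + 288x + 176
image of x^5: 320x^3 + 720x^2 + 880x - 240
image of x^6: 480x^4 + 1440x^3 + 2640x^2 - 1440x + 7967
image of x^7: 672x^5 + 2520x^4 + 6160x^3 - 5040x^2 + 55769x - 156471/2
the matrix is upper triangular; its diagonal is (0, 0, 0, 0, 0, 0, 0, 0)
for a triangular matrix the eigenvalues are the diagonal entries, with algebraic multiplicity their repetition count


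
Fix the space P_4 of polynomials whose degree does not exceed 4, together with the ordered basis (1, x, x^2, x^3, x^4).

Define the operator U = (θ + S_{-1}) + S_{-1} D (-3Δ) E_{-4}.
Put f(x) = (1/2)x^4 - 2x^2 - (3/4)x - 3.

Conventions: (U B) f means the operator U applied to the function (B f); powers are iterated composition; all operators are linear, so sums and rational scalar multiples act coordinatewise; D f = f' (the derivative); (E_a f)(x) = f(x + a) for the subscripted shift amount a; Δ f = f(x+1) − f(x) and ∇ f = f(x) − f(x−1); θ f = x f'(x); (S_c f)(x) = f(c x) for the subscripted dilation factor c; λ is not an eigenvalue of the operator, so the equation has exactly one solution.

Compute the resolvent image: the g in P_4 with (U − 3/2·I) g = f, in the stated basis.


the result is g(x) = (1/7)x^4 + (44/21)x^2 - (47/2)x - 146

write g with unknown coordinates in the stated basis and equate coefficients in (U − 3/2·I) g = f
solving from the highest basis element down gives g = (1/7)x^4 + (44/21)x^2 - (47/2)x - 146
check: U g = (5/7)x^4 + (8/7)x^2 - 36x - 222
so U g − 3/2·g = (1/2)x^4 - 2x^2 - (3/4)x - 3 = f ✓


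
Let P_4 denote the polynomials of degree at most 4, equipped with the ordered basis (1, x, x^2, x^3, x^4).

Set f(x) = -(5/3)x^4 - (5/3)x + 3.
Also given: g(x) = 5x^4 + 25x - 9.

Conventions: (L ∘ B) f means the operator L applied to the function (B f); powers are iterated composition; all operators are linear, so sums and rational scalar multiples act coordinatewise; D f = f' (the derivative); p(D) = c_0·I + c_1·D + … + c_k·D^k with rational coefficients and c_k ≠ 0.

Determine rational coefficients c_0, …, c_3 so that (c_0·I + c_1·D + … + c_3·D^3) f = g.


D^0 f = -(5/3)x^4 - (5/3)x + 3
D^1 f = -(20/3)x^3 - 5/3
D^2 f = -20x^2
D^3 f = -40x
matching coefficients of g against c_0 f + c_1 Df + … from the top degree down determines the c_i
solution: c_0 = -3, c_1 = 0, c_2 = 0, c_3 = -1/2

c_0 = -3, c_1 = 0, c_2 = 0, c_3 = -1/2


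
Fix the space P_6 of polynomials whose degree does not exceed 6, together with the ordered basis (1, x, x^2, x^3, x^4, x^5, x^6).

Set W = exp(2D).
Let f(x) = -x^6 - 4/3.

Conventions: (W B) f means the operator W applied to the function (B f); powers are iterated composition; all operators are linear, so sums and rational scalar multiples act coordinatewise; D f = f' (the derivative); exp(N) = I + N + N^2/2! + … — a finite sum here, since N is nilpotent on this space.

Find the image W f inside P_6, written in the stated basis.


order-1 term: -12x^5
order-2 term: -60x^4
order-3 term: -160x^3
order-4 term: -240x^2
order-5 term: -192x
order-6 term: -64
the series for exp(2D) f terminates at order 6
exp(2D) f = -x^6 - 12x^5 - 60x^4 - 160x^3 - 240x^2 - 192x - 196/3

the image equals g(x) = -x^6 - 12x^5 - 60x^4 - 160x^3 - 240x^2 - 192x - 196/3


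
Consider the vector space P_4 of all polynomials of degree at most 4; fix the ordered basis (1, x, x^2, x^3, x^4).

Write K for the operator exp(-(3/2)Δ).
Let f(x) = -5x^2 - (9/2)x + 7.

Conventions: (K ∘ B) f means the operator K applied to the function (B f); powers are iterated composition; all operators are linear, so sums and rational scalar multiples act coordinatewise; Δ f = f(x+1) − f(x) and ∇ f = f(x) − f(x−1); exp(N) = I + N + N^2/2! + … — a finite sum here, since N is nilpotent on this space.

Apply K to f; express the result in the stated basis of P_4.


the image equals g(x) = -5x^2 + (21/2)x + 10

order-1 term: 15x + 57/4
order-2 term: -45/4
the series for exp(-(3/2)Δ) f terminates at order 2
exp(-(3/2)Δ) f = -5x^2 + (21/2)x + 10


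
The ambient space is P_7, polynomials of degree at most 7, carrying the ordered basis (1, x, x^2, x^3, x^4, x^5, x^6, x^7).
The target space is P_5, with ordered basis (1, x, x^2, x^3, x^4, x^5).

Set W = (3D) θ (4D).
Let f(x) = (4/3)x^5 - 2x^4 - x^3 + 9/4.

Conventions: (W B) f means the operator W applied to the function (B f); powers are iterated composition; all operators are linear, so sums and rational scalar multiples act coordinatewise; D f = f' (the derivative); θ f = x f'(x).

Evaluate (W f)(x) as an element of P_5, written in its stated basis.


D f = (20/3)x^4 - 8x^3 - 3x^2
(4D) f = (80/3)x^4 - 32x^3 - 12x^2
θ (4D) f = (320/3)x^4 - 96x^3 - 24x^2
D θ (4D) f = (1280/3)x^3 - 288x^2 - 48x
(3D) θ (4D) f = 1280x^3 - 864x^2 - 144x

g(x) = 1280x^3 - 864x^2 - 144x


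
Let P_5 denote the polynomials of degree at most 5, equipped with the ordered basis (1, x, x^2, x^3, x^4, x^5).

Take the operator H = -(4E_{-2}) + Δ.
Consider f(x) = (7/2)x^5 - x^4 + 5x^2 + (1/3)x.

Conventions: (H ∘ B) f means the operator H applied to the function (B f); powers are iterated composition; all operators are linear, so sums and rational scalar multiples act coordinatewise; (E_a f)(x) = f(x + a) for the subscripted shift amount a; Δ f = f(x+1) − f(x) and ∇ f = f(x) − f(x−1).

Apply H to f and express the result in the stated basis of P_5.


E_{-2} f = (7/2)x^5 - 36x^4 + 148x^3 - 299x^2 + (877/3)x - 326/3
(4E_{-2}) f = 14x^5 - 144x^4 + 592x^3 - 1196x^2 + (3508/3)x - 1304/3
(-(4E_{-2})) f = -14x^5 + 144x^4 - 592x^3 + 1196x^2 - (3508/3)x + 1304/3
Δ f = (35/2)x^4 + 31x^3 + 29x^2 + (47/2)x + 47/6
(-(4E_{-2}) + Δ) f = -14x^5 + (323/2)x^4 - 561x^3 + 1225x^2 - (6875/6)x + 885/2

the result is g(x) = -14x^5 + (323/2)x^4 - 561x^3 + 1225x^2 - (6875/6)x + 885/2


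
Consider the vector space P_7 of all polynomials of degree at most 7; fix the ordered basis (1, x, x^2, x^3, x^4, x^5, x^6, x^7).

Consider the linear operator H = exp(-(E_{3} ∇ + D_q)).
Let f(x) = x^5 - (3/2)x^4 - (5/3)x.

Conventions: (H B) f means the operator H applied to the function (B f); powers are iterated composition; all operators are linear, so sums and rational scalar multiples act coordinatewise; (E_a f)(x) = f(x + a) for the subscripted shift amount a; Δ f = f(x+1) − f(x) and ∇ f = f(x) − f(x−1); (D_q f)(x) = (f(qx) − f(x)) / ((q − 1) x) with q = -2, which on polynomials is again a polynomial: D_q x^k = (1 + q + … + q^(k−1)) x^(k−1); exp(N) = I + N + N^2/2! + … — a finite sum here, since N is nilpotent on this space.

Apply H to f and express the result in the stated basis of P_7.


g(x) = x^5 - (35/2)x^4 - (119/2)x^3 + (531/2)x^2 + (9103/12)x + 2729/15

order-1 term: -16x^4 - (103/2)x^3 - 145x^2 - 211x - 661/6
order-2 term: -8x^3 + (789/2)x^2 + (4267/4)x + 6331/4
order-3 term: 16x^2 - (183/2)x - 1318
order-4 term: -4x + 103/4
order-5 term: 8/5
the series for exp(-(E_{3} ∇ + D_q)) f terminates at order 5
exp(-(E_{3} ∇ + D_q)) f = x^5 - (35/2)x^4 - (119/2)x^3 + (531/2)x^2 + (9103/12)x + 2729/15


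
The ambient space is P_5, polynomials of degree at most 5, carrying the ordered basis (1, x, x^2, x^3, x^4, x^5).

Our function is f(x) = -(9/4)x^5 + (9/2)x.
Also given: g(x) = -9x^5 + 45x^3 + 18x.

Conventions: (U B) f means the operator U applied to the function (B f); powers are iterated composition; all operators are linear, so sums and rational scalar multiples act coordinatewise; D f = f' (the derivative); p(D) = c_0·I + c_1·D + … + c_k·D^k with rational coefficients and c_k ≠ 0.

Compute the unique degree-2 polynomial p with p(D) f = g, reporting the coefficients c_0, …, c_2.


D^0 f = -(9/4)x^5 + (9/2)x
D^1 f = -(45/4)x^4 + 9/2
D^2 f = -45x^3
matching coefficients of g against c_0 f + c_1 Df + … from the top degree down determines the c_i
solution: c_0 = 4, c_1 = 0, c_2 = -1

c_0 = 4, c_1 = 0, c_2 = -1


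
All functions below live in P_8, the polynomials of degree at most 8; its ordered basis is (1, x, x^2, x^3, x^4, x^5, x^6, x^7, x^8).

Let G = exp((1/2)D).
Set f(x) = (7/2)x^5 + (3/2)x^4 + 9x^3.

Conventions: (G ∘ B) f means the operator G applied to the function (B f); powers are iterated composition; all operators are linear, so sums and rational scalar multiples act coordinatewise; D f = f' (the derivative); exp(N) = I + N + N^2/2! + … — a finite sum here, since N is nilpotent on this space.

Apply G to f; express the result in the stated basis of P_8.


order-1 term: (35/4)x^4 + 3x^3 + (27/2)x^2
order-2 term: (35/4)x^3 + (9/4)x^2 + (27/4)x
order-3 term: (35/8)x^2 + (3/4)x + 9/8
order-4 term: (35/32)x + 3/32
order-5 term: 7/64
the series for exp((1/2)D) f terminates at order 5
exp((1/2)D) f = (7/2)x^5 + (41/4)x^4 + (83/4)x^3 + (161/8)x^2 + (275/32)x + 85/64

the result is g(x) = (7/2)x^5 + (41/4)x^4 + (83/4)x^3 + (161/8)x^2 + (275/32)x + 85/64


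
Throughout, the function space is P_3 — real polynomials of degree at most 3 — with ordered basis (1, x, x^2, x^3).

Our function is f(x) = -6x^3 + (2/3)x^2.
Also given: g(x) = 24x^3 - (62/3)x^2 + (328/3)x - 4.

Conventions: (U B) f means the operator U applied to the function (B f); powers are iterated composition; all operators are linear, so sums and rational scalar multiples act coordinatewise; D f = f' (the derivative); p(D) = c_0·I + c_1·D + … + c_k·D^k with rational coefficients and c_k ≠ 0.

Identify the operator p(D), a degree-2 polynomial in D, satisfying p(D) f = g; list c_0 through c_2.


D^0 f = -6x^3 + (2/3)x^2
D^1 f = -18x^2 + (4/3)x
D^2 f = -36x + 4/3
matching coefficients of g against c_0 f + c_1 Df + … from the top degree down determines the c_i
solution: c_0 = -4, c_1 = 1, c_2 = -3

p(D) = -4·I + D − 3·D^2, i.e. c_0 = -4, c_1 = 1, c_2 = -3
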